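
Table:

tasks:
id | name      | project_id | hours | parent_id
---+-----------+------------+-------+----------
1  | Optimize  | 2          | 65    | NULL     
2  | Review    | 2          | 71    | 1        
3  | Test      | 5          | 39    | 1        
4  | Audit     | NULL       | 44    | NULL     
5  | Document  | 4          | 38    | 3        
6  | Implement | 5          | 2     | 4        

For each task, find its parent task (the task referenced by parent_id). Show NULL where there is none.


This is a self-join: tasks is joined to a second copy of itself, matching each row's parent_id to another row's id. Use LEFT JOIN so rows with parent_id=NULL are kept.
  - task 1 (Optimize): parent_id=NULL -> NULL
  - task 2 (Review): parent_id=1 -> Optimize
  - task 3 (Test): parent_id=1 -> Optimize
  - task 4 (Audit): parent_id=NULL -> NULL
  - task 5 (Document): parent_id=3 -> Test
  - task 6 (Implement): parent_id=4 -> Audit

SQL:
SELECT a.name AS item, b.name AS parent
FROM tasks a
LEFT JOIN tasks b ON a.parent_id = b.id

Result:
item      | parent  
----------+---------
Optimize  | NULL    
Review    | Optimize
Test      | Optimize
Audit     | NULL    
Document  | Test    
Implement | Audit   


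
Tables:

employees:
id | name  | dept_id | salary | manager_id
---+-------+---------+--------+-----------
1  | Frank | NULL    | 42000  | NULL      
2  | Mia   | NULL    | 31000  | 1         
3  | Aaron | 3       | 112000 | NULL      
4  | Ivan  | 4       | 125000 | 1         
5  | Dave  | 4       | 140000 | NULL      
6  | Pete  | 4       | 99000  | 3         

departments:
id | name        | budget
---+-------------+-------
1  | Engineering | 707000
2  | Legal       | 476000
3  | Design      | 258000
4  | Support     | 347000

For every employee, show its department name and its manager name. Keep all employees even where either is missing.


Two LEFT JOINs from the same base table employees: one to departments via dept_id, one to employees itself via manager_id. Both are LEFT so every employee is preserved.
Match against departments:
  - employee 1 (Frank): dept_id=NULL, no match -> kept with NULL
  - employee 2 (Mia): dept_id=NULL, no match -> kept with NULL
  - employee 3 (Aaron): dept_id=3 -> matches Design
  - employee 4 (Ivan): dept_id=4 -> matches Support
  - employee 5 (Dave): dept_id=4 -> matches Support
  - employee 6 (Pete): dept_id=4 -> matches Support
Match against employees (self):
  - employee 1 (Frank): manager_id=NULL -> NULL
  - employee 2 (Mia): manager_id=1 -> Frank
  - employee 3 (Aaron): manager_id=NULL -> NULL
  - employee 4 (Ivan): manager_id=1 -> Frank
  - employee 5 (Dave): manager_id=NULL -> NULL
  - employee 6 (Pete): manager_id=3 -> Aaron

SQL:
SELECT a.name, b.name AS department, c.name AS manager
FROM employees a
LEFT JOIN departments b ON a.dept_id = b.id
LEFT JOIN employees c ON a.manager_id = c.id

Result:
name  | department | manager
------+------------+--------
Frank | NULL       | NULL   
Mia   | NULL       | Frank  
Aaron | Design     | NULL   
Ivan  | Support    | Frank  
Dave  | Support    | NULL   
Pete  | Support    | Aaron  


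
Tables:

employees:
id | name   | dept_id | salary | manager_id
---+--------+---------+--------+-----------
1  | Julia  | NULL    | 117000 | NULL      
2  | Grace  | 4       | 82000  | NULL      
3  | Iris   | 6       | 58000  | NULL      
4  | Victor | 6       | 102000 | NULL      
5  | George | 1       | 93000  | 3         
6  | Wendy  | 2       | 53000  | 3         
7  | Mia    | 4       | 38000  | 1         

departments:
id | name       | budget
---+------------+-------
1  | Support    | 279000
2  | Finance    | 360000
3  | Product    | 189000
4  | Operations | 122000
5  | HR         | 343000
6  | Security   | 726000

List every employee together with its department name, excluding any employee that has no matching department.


INNER JOIN keeps only employees rows whose dept_id matches an id in departments. Walk through each employee:
  - employee 1 (Julia): dept_id=NULL, no match -> dropped
  - employee 2 (Grace): dept_id=4 -> matches Operations
  - employee 3 (Iris): dept_id=6 -> matches Security
  - employee 4 (Victor): dept_id=6 -> matches Security
  - employee 5 (George): dept_id=1 -> matches Support
  - employee 6 (Wendy): dept_id=2 -> matches Finance
  - employee 7 (Mia): dept_id=4 -> matches Operations
So 1 of 7 rows is dropped.

SQL:
SELECT a.name, b.name AS department
FROM employees a
INNER JOIN departments b ON a.dept_id = b.id

Result:
name   | department
-------+-----------
Grace  | Operations
Iris   | Security  
Victor | Security  
George | Support   
Wendy  | Finance   
Mia    | Operations


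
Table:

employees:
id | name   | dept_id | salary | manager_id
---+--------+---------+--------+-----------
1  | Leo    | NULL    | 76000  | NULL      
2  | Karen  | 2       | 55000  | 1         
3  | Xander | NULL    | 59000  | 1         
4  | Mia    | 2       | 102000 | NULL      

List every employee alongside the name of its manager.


This is a self-join: employees is joined to a second copy of itself, matching each row's manager_id to another row's id. Use LEFT JOIN so rows with manager_id=NULL are kept.
  - employee 1 (Leo): manager_id=NULL -> NULL
  - employee 2 (Karen): manager_id=1 -> Leo
  - employee 3 (Xander): manager_id=1 -> Leo
  - employee 4 (Mia): manager_id=NULL -> NULL

SQL:
SELECT a.name AS item, b.name AS manager
FROM employees a
LEFT JOIN employees b ON a.manager_id = b.id

Result:
item   | manager
-------+--------
Leo    | NULL   
Karen  | Leo    
Xander | Leo    
Mia    | NULL   


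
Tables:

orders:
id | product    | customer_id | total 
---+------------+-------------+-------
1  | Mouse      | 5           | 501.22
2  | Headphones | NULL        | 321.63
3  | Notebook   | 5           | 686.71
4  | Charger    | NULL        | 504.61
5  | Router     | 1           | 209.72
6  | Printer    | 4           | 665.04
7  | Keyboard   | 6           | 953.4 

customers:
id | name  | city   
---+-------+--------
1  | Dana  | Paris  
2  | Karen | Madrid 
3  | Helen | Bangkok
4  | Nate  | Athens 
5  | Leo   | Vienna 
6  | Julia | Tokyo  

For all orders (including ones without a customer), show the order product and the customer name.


LEFT JOIN keeps every row from orders (the left table); where customer_id has no match in customers, the customer columns become NULL. Walk through each order:
  - order 1 (Mouse): customer_id=5 -> matches Leo
  - order 2 (Headphones): customer_id=NULL, no match -> kept with NULL
  - order 3 (Notebook): customer_id=5 -> matches Leo
  - order 4 (Charger): customer_id=NULL, no match -> kept with NULL
  - order 5 (Router): customer_id=1 -> matches Dana
  - order 6 (Printer): customer_id=4 -> matches Nate
  - order 7 (Keyboard): customer_id=6 -> matches Julia
All 7 rows appear; 2 have NULL customer.

SQL:
SELECT a.product, b.name AS customer
FROM orders a
LEFT JOIN customers b ON a.customer_id = b.id

Result:
product    | customer
-----------+---------
Mouse      | Leo     
Headphones | NULL    
Notebook   | Leo     
Charger    | NULL    
Router     | Dana    
Printer    | Nate    
Keyboard   | Julia   


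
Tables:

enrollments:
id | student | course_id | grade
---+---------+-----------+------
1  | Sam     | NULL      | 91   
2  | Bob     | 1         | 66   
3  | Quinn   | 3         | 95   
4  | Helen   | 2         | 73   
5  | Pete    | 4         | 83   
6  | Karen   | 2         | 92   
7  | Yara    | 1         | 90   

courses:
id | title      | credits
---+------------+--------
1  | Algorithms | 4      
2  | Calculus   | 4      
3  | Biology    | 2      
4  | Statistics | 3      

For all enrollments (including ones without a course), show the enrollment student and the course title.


LEFT JOIN keeps every row from enrollments (the left table); where course_id has no match in courses, the course columns become NULL. Walk through each enrollment:
  - enrollment 1 (Sam): course_id=NULL, no match -> kept with NULL
  - enrollment 2 (Bob): course_id=1 -> matches Algorithms
  - enrollment 3 (Quinn): course_id=3 -> matches Biology
  - enrollment 4 (Helen): course_id=2 -> matches Calculus
  - enrollment 5 (Pete): course_id=4 -> matches Statistics
  - enrollment 6 (Karen): course_id=2 -> matches Calculus
  - enrollment 7 (Yara): course_id=1 -> matches Algorithms
All 7 rows appear; 1 has NULL course.

SQL:
SELECT a.student, b.title AS course
FROM enrollments a
LEFT JOIN courses b ON a.course_id = b.id

Result:
student | course    
--------+-----------
Sam     | NULL      
Bob     | Algorithms
Quinn   | Biology   
Helen   | Calculus  
Pete    | Statistics
Karen   | Calculus  
Yara    | Algorithms


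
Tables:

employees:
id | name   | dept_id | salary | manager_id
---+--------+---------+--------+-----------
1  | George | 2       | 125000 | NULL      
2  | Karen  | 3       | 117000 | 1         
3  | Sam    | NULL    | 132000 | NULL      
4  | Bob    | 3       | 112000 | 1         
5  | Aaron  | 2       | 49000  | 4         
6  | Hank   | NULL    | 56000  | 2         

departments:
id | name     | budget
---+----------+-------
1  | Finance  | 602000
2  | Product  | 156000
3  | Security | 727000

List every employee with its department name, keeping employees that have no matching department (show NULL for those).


LEFT JOIN keeps every row from employees (the left table); where dept_id has no match in departments, the department columns become NULL. Walk through each employee:
  - employee 1 (George): dept_id=2 -> matches Product
  - employee 2 (Karen): dept_id=3 -> matches Security
  - employee 3 (Sam): dept_id=NULL, no match -> kept with NULL
  - employee 4 (Bob): dept_id=3 -> matches Security
  - employee 5 (Aaron): dept_id=2 -> matches Product
  - employee 6 (Hank): dept_id=NULL, no match -> kept with NULL
All 6 rows appear; 2 have NULL department.

SQL:
SELECT a.name, b.name AS department
FROM employees a
LEFT JOIN departments b ON a.dept_id = b.id

Result:
name   | department
-------+-----------
George | Product   
Karen  | Security  
Sam    | NULL      
Bob    | Security  
Aaron  | Product   
Hank   | NULL      


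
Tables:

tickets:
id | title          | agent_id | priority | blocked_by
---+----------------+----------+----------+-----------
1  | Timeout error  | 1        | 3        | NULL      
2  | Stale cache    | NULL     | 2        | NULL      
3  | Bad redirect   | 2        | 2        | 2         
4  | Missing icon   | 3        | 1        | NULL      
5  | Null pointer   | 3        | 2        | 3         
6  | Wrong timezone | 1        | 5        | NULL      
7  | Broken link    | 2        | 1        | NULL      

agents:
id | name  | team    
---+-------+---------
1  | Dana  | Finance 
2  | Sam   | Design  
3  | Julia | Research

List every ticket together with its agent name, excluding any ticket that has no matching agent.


INNER JOIN keeps only tickets rows whose agent_id matches an id in agents. Walk through each ticket:
  - ticket 1 (Timeout error): agent_id=1 -> matches Dana
  - ticket 2 (Stale cache): agent_id=NULL, no match -> dropped
  - ticket 3 (Bad redirect): agent_id=2 -> matches Sam
  - ticket 4 (Missing icon): agent_id=3 -> matches Julia
  - ticket 5 (Null pointer): agent_id=3 -> matches Julia
  - ticket 6 (Wrong timezone): agent_id=1 -> matches Dana
  - ticket 7 (Broken link): agent_id=2 -> matches Sam
So 1 of 7 rows is dropped.

SQL:
SELECT a.title, b.name AS agent
FROM tickets a
INNER JOIN agents b ON a.agent_id = b.id

Result:
title          | agent
---------------+------
Timeout error  | Dana 
Bad redirect   | Sam  
Missing icon   | Julia
Null pointer   | Julia
Wrong timezone | Dana 
Broken link    | Sam  


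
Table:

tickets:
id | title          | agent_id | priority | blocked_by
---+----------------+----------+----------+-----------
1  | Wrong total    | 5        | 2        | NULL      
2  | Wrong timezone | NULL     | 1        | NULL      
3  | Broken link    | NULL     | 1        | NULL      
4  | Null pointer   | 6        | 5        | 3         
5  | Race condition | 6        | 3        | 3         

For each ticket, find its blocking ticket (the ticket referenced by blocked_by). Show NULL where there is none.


This is a self-join: tickets is joined to a second copy of itself, matching each row's blocked_by to another row's id. Use LEFT JOIN so rows with blocked_by=NULL are kept.
  - ticket 1 (Wrong total): blocked_by=NULL -> NULL
  - ticket 2 (Wrong timezone): blocked_by=NULL -> NULL
  - ticket 3 (Broken link): blocked_by=NULL -> NULL
  - ticket 4 (Null pointer): blocked_by=3 -> Broken link
  - ticket 5 (Race condition): blocked_by=3 -> Broken link

SQL:
SELECT a.title AS item, b.title AS blocked_by
FROM tickets a
LEFT JOIN tickets b ON a.blocked_by = b.id

Result:
item           | blocked_by 
---------------+------------
Wrong total    | NULL       
Wrong timezone | NULL       
Broken link    | NULL       
Null pointer   | Broken link
Race condition | Broken link


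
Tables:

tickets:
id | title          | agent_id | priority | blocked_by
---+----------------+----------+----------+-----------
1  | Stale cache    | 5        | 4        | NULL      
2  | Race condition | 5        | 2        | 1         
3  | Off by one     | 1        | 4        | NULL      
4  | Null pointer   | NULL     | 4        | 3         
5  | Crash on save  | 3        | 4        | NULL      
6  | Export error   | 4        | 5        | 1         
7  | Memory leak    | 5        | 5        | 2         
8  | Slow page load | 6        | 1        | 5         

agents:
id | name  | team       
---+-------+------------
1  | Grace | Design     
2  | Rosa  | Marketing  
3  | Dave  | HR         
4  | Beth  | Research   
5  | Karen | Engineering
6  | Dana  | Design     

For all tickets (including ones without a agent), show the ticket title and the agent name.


LEFT JOIN keeps every row from tickets (the left table); where agent_id has no match in agents, the agent columns become NULL. Walk through each ticket:
  - ticket 1 (Stale cache): agent_id=5 -> matches Karen
  - ticket 2 (Race condition): agent_id=5 -> matches Karen
  - ticket 3 (Off by one): agent_id=1 -> matches Grace
  - ticket 4 (Null pointer): agent_id=NULL, no match -> kept with NULL
  - ticket 5 (Crash on save): agent_id=3 -> matches Dave
  - ticket 6 (Export error): agent_id=4 -> matches Beth
  - ticket 7 (Memory leak): agent_id=5 -> matches Karen
  - ticket 8 (Slow page load): agent_id=6 -> matches Dana
All 8 rows appear; 1 has NULL agent.

SQL:
SELECT a.title, b.name AS agent
FROM tickets a
LEFT JOIN agents b ON a.agent_id = b.id

Result:
title          | agent
---------------+------
Stale cache    | Karen
Race condition | Karen
Off by one     | Grace
Null pointer   | NULL 
Crash on save  | Dave 
Export error   | Beth 
Memory leak    | Karen
Slow page load | Dana 


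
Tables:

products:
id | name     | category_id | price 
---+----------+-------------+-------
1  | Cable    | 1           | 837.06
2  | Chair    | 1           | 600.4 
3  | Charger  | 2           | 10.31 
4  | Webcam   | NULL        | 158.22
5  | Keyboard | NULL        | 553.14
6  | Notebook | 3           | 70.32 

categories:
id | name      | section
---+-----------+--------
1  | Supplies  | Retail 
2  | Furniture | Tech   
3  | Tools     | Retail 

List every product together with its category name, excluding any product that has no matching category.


INNER JOIN keeps only products rows whose category_id matches an id in categories. Walk through each product:
  - product 1 (Cable): category_id=1 -> matches Supplies
  - product 2 (Chair): category_id=1 -> matches Supplies
  - product 3 (Charger): category_id=2 -> matches Furniture
  - product 4 (Webcam): category_id=NULL, no match -> dropped
  - product 5 (Keyboard): category_id=NULL, no match -> dropped
  - product 6 (Notebook): category_id=3 -> matches Tools
So 2 of 6 rows are dropped.

SQL:
SELECT a.name, b.name AS category
FROM products a
INNER JOIN categories b ON a.category_id = b.id

Result:
name     | category 
---------+----------
Cable    | Supplies 
Chair    | Supplies 
Charger  | Furniture
Notebook | Tools    


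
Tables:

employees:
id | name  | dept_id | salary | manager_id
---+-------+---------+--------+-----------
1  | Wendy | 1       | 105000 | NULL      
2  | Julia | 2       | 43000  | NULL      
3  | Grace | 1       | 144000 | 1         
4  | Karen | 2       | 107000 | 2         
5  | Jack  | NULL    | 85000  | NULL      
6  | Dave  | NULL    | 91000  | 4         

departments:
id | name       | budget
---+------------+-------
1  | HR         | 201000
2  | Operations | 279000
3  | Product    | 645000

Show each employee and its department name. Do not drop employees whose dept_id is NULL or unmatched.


LEFT JOIN keeps every row from employees (the left table); where dept_id has no match in departments, the department columns become NULL. Walk through each employee:
  - employee 1 (Wendy): dept_id=1 -> matches HR
  - employee 2 (Julia): dept_id=2 -> matches Operations
  - employee 3 (Grace): dept_id=1 -> matches HR
  - employee 4 (Karen): dept_id=2 -> matches Operations
  - employee 5 (Jack): dept_id=NULL, no match -> kept with NULL
  - employee 6 (Dave): dept_id=NULL, no match -> kept with NULL
All 6 rows appear; 2 have NULL department.

SQL:
SELECT a.name, b.name AS department
FROM employees a
LEFT JOIN departments b ON a.dept_id = b.id

Result:
name  | department
------+-----------
Wendy | HR        
Julia | Operations
Grace | HR        
Karen | Operations
Jack  | NULL      
Dave  | NULL      


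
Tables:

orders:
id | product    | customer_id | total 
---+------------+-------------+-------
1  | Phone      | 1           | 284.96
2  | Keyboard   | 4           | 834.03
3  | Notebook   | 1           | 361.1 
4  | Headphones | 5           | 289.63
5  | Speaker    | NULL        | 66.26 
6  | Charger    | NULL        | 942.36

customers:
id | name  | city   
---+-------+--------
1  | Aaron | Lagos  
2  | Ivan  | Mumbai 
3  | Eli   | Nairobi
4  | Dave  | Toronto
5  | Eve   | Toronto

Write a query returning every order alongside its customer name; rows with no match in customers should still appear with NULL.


LEFT JOIN keeps every row from orders (the left table); where customer_id has no match in customers, the customer columns become NULL. Walk through each order:
  - order 1 (Phone): customer_id=1 -> matches Aaron
  - order 2 (Keyboard): customer_id=4 -> matches Dave
  - order 3 (Notebook): customer_id=1 -> matches Aaron
  - order 4 (Headphones): customer_id=5 -> matches Eve
  - order 5 (Speaker): customer_id=NULL, no match -> kept with NULL
  - order 6 (Charger): customer_id=NULL, no match -> kept with NULL
All 6 rows appear; 2 have NULL customer.

SQL:
SELECT a.product, b.name AS customer
FROM orders a
LEFT JOIN customers b ON a.customer_id = b.id

Result:
product    | customer
-----------+---------
Phone      | Aaron   
Keyboard   | Dave    
Notebook   | Aaron   
Headphones | Eve     
Speaker    | NULL    
Charger    | NULL    


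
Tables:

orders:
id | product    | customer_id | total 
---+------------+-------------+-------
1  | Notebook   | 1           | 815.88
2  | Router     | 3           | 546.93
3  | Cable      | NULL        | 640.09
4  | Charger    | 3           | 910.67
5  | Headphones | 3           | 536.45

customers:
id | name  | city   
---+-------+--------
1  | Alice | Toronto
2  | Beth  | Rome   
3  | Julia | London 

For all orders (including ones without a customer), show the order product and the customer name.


LEFT JOIN keeps every row from orders (the left table); where customer_id has no match in customers, the customer columns become NULL. Walk through each order:
  - order 1 (Notebook): customer_id=1 -> matches Alice
  - order 2 (Router): customer_id=3 -> matches Julia
  - order 3 (Cable): customer_id=NULL, no match -> kept with NULL
  - order 4 (Charger): customer_id=3 -> matches Julia
  - order 5 (Headphones): customer_id=3 -> matches Julia
All 5 rows appear; 1 has NULL customer.

SQL:
SELECT a.product, b.name AS customer
FROM orders a
LEFT JOIN customers b ON a.customer_id = b.id

Result:
product    | customer
-----------+---------
Notebook   | Alice   
Router     | Julia   
Cable      | NULL    
Charger    | Julia   
Headphones | Julia   


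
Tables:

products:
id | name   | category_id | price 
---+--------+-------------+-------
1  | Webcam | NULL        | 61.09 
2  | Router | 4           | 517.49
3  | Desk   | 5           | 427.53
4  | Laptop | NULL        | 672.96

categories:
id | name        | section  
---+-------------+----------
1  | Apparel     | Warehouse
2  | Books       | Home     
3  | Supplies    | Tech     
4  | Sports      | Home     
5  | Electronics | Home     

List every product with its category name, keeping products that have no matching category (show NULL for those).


LEFT JOIN keeps every row from products (the left table); where category_id has no match in categories, the category columns become NULL. Walk through each product:
  - product 1 (Webcam): category_id=NULL, no match -> kept with NULL
  - product 2 (Router): category_id=4 -> matches Sports
  - product 3 (Desk): category_id=5 -> matches Electronics
  - product 4 (Laptop): category_id=NULL, no match -> kept with NULL
All 4 rows appear; 2 have NULL category.

SQL:
SELECT a.name, b.name AS category
FROM products a
LEFT JOIN categories b ON a.category_id = b.id

Result:
name   | category   
-------+------------
Webcam | NULL       
Router | Sports     
Desk   | Electronics
Laptop | NULL       


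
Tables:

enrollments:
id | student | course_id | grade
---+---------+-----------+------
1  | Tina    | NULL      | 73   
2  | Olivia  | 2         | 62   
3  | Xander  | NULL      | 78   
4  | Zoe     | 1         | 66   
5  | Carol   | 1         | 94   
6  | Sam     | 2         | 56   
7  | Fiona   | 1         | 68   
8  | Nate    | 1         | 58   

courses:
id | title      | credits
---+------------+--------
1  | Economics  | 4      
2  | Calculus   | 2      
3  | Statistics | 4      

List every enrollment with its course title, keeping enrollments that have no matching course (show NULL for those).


LEFT JOIN keeps every row from enrollments (the left table); where course_id has no match in courses, the course columns become NULL. Walk through each enrollment:
  - enrollment 1 (Tina): course_id=NULL, no match -> kept with NULL
  - enrollment 2 (Olivia): course_id=2 -> matches Calculus
  - enrollment 3 (Xander): course_id=NULL, no match -> kept with NULL
  - enrollment 4 (Zoe): course_id=1 -> matches Economics
  - enrollment 5 (Carol): course_id=1 -> matches Economics
  - enrollment 6 (Sam): course_id=2 -> matches Calculus
  - enrollment 7 (Fiona): course_id=1 -> matches Economics
  - enrollment 8 (Nate): course_id=1 -> matches Economics
All 8 rows appear; 2 have NULL course.

SQL:
SELECT a.student, b.title AS course
FROM enrollments a
LEFT JOIN courses b ON a.course_id = b.id

Result:
student | course   
--------+----------
Tina    | NULL     
Olivia  | Calculus 
Xander  | NULL     
Zoe     | Economics
Carol   | Economics
Sam     | Calculus 
Fiona   | Economics
Nate    | Economics


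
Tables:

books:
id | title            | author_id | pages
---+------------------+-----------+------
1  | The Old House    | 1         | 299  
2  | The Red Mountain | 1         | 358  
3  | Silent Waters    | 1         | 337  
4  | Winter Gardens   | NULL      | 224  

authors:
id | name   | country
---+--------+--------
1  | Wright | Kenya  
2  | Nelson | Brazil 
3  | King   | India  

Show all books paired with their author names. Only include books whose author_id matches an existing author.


INNER JOIN keeps only books rows whose author_id matches an id in authors. Walk through each book:
  - book 1 (The Old House): author_id=1 -> matches Wright
  - book 2 (The Red Mountain): author_id=1 -> matches Wright
  - book 3 (Silent Waters): author_id=1 -> matches Wright
  - book 4 (Winter Gardens): author_id=NULL, no match -> dropped
So 1 of 4 rows is dropped.

SQL:
SELECT a.title, b.name AS author
FROM books a
INNER JOIN authors b ON a.author_id = b.id

Result:
title            | author
-----------------+-------
The Old House    | Wright
The Red Mountain | Wright
Silent Waters    | Wright


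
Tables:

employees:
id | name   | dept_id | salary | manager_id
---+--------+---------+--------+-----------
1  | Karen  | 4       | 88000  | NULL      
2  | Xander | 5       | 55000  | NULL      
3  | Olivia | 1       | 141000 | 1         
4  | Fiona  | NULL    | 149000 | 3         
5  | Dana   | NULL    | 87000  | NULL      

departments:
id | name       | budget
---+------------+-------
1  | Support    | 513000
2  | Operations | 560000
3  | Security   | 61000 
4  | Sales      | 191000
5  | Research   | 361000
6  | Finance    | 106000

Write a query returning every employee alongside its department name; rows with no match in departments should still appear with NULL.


LEFT JOIN keeps every row from employees (the left table); where dept_id has no match in departments, the department columns become NULL. Walk through each employee:
  - employee 1 (Karen): dept_id=4 -> matches Sales
  - employee 2 (Xander): dept_id=5 -> matches Research
  - employee 3 (Olivia): dept_id=1 -> matches Support
  - employee 4 (Fiona): dept_id=NULL, no match -> kept with NULL
  - employee 5 (Dana): dept_id=NULL, no match -> kept with NULL
All 5 rows appear; 2 have NULL department.

SQL:
SELECT a.name, b.name AS department
FROM employees a
LEFT JOIN departments b ON a.dept_id = b.id

Result:
name   | department
-------+-----------
Karen  | Sales     
Xander | Research  
Olivia | Support   
Fiona  | NULL      
Dana   | NULL      


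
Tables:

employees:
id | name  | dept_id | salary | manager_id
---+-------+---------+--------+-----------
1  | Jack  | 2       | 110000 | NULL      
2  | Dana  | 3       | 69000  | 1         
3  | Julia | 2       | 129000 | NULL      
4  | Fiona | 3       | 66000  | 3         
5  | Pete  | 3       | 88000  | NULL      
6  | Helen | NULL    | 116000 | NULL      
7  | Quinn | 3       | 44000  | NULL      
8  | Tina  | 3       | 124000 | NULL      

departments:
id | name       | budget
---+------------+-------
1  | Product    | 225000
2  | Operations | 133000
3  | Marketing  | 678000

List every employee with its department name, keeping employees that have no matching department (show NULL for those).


LEFT JOIN keeps every row from employees (the left table); where dept_id has no match in departments, the department columns become NULL. Walk through each employee:
  - employee 1 (Jack): dept_id=2 -> matches Operations
  - employee 2 (Dana): dept_id=3 -> matches Marketing
  - employee 3 (Julia): dept_id=2 -> matches Operations
  - employee 4 (Fiona): dept_id=3 -> matches Marketing
  - employee 5 (Pete): dept_id=3 -> matches Marketing
  - employee 6 (Helen): dept_id=NULL, no match -> kept with NULL
  - employee 7 (Quinn): dept_id=3 -> matches Marketing
  - employee 8 (Tina): dept_id=3 -> matches Marketing
All 8 rows appear; 1 has NULL department.

SQL:
SELECT a.name, b.name AS department
FROM employees a
LEFT JOIN departments b ON a.dept_id = b.id

Result:
name  | department
------+-----------
Jack  | Operations
Dana  | Marketing 
Julia | Operations
Fiona | Marketing 
Pete  | Marketing 
Helen | NULL      
Quinn | Marketing 
Tina  | Marketing 


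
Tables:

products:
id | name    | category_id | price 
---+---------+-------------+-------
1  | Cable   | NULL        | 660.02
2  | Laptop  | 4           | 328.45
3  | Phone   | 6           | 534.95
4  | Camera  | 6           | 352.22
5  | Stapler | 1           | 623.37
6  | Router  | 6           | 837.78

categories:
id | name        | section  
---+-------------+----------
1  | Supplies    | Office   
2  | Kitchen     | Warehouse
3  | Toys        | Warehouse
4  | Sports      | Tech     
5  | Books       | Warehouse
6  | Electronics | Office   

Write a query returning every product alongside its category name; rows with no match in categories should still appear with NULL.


LEFT JOIN keeps every row from products (the left table); where category_id has no match in categories, the category columns become NULL. Walk through each product:
  - product 1 (Cable): category_id=NULL, no match -> kept with NULL
  - product 2 (Laptop): category_id=4 -> matches Sports
  - product 3 (Phone): category_id=6 -> matches Electronics
  - product 4 (Camera): category_id=6 -> matches Electronics
  - product 5 (Stapler): category_id=1 -> matches Supplies
  - product 6 (Router): category_id=6 -> matches Electronics
All 6 rows appear; 1 has NULL category.

SQL:
SELECT a.name, b.name AS category
FROM products a
LEFT JOIN categories b ON a.category_id = b.id

Result:
name    | category   
--------+------------
Cable   | NULL       
Laptop  | Sports     
Phone   | Electronics
Camera  | Electronics
Stapler | Supplies   
Router  | Electronics


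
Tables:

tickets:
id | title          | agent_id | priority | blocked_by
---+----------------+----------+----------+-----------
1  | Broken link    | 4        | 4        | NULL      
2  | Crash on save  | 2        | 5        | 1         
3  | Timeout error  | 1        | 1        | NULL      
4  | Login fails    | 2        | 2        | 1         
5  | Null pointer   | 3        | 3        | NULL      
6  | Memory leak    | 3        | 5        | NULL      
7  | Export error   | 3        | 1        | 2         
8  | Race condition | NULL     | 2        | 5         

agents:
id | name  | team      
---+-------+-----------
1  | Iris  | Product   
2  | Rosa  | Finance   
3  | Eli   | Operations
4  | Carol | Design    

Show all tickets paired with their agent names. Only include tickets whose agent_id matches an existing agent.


INNER JOIN keeps only tickets rows whose agent_id matches an id in agents. Walk through each ticket:
  - ticket 1 (Broken link): agent_id=4 -> matches Carol
  - ticket 2 (Crash on save): agent_id=2 -> matches Rosa
  - ticket 3 (Timeout error): agent_id=1 -> matches Iris
  - ticket 4 (Login fails): agent_id=2 -> matches Rosa
  - ticket 5 (Null pointer): agent_id=3 -> matches Eli
  - ticket 6 (Memory leak): agent_id=3 -> matches Eli
  - ticket 7 (Export error): agent_id=3 -> matches Eli
  - ticket 8 (Race condition): agent_id=NULL, no match -> dropped
So 1 of 8 rows is dropped.

SQL:
SELECT a.title, b.name AS agent
FROM tickets a
INNER JOIN agents b ON a.agent_id = b.id

Result:
title         | agent
--------------+------
Broken link   | Carol
Crash on save | Rosa 
Timeout error | Iris 
Login fails   | Rosa 
Null pointer  | Eli  
Memory leak   | Eli  
Export error  | Eli  


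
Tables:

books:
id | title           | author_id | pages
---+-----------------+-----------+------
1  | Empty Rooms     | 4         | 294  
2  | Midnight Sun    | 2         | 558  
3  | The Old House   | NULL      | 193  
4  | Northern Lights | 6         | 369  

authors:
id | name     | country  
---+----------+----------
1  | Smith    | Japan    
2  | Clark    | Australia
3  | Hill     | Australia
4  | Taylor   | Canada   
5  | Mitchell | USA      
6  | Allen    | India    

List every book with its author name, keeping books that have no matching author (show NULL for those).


LEFT JOIN keeps every row from books (the left table); where author_id has no match in authors, the author columns become NULL. Walk through each book:
  - book 1 (Empty Rooms): author_id=4 -> matches Taylor
  - book 2 (Midnight Sun): author_id=2 -> matches Clark
  - book 3 (The Old House): author_id=NULL, no match -> kept with NULL
  - book 4 (Northern Lights): author_id=6 -> matches Allen
All 4 rows appear; 1 has NULL author.

SQL:
SELECT a.title, b.name AS author
FROM books a
LEFT JOIN authors b ON a.author_id = b.id

Result:
title           | author
----------------+-------
Empty Rooms     | Taylor
Midnight Sun    | Clark 
The Old House   | NULL  
Northern Lights | Allen 


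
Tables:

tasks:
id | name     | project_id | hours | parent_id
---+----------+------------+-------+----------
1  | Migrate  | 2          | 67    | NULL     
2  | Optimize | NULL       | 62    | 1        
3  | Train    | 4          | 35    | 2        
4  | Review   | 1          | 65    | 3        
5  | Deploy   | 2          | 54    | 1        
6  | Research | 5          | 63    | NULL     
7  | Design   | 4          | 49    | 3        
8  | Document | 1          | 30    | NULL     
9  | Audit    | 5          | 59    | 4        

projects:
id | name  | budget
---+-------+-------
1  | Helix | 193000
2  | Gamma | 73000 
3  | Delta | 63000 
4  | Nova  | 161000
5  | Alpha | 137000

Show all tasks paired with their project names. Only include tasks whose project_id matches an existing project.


INNER JOIN keeps only tasks rows whose project_id matches an id in projects. Walk through each task:
  - task 1 (Migrate): project_id=2 -> matches Gamma
  - task 2 (Optimize): project_id=NULL, no match -> dropped
  - task 3 (Train): project_id=4 -> matches Nova
  - task 4 (Review): project_id=1 -> matches Helix
  - task 5 (Deploy): project_id=2 -> matches Gamma
  - task 6 (Research): project_id=5 -> matches Alpha
  - task 7 (Design): project_id=4 -> matches Nova
  - task 8 (Document): project_id=1 -> matches Helix
  - task 9 (Audit): project_id=5 -> matches Alpha
So 1 of 9 rows is dropped.

SQL:
SELECT a.name, b.name AS project
FROM tasks a
INNER JOIN projects b ON a.project_id = b.id

Result:
name     | project
---------+--------
Migrate  | Gamma  
Train    | Nova   
Review   | Helix  
Deploy   | Gamma  
Research | Alpha  
Design   | Nova   
Document | Helix  
Audit    | Alpha  


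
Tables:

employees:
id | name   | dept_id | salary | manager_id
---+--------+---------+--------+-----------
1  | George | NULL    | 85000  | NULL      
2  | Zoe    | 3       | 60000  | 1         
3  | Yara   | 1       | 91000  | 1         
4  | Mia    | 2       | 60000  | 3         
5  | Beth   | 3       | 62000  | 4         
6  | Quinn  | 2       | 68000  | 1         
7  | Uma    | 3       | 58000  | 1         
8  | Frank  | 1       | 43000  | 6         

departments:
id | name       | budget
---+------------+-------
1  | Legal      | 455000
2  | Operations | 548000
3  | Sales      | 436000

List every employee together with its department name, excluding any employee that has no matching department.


INNER JOIN keeps only employees rows whose dept_id matches an id in departments. Walk through each employee:
  - employee 1 (George): dept_id=NULL, no match -> dropped
  - employee 2 (Zoe): dept_id=3 -> matches Sales
  - employee 3 (Yara): dept_id=1 -> matches Legal
  - employee 4 (Mia): dept_id=2 -> matches Operations
  - employee 5 (Beth): dept_id=3 -> matches Sales
  - employee 6 (Quinn): dept_id=2 -> matches Operations
  - employee 7 (Uma): dept_id=3 -> matches Sales
  - employee 8 (Frank): dept_id=1 -> matches Legal
So 1 of 8 rows is dropped.

SQL:
SELECT a.name, b.name AS department
FROM employees a
INNER JOIN departments b ON a.dept_id = b.id

Result:
name  | department
------+-----------
Zoe   | Sales     
Yara  | Legal     
Mia   | Operations
Beth  | Sales     
Quinn | Operations
Uma   | Sales     
Frank | Legal     


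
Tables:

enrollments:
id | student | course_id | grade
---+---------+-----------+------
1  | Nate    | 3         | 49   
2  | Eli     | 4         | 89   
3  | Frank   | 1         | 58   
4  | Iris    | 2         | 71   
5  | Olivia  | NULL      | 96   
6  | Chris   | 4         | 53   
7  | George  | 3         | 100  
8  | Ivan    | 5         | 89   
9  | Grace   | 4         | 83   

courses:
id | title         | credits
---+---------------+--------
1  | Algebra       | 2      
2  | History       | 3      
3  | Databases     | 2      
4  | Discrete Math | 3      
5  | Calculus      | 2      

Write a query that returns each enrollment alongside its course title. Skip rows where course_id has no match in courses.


INNER JOIN keeps only enrollments rows whose course_id matches an id in courses. Walk through each enrollment:
  - enrollment 1 (Nate): course_id=3 -> matches Databases
  - enrollment 2 (Eli): course_id=4 -> matches Discrete Math
  - enrollment 3 (Frank): course_id=1 -> matches Algebra
  - enrollment 4 (Iris): course_id=2 -> matches History
  - enrollment 5 (Olivia): course_id=NULL, no match -> dropped
  - enrollment 6 (Chris): course_id=4 -> matches Discrete Math
  - enrollment 7 (George): course_id=3 -> matches Databases
  - enrollment 8 (Ivan): course_id=5 -> matches Calculus
  - enrollment 9 (Grace): course_id=4 -> matches Discrete Math
So 1 of 9 rows is dropped.

SQL:
SELECT a.student, b.title AS course
FROM enrollments a
INNER JOIN courses b ON a.course_id = b.id

Result:
student | course       
--------+--------------
Nate    | Databases    
Eli     | Discrete Math
Frank   | Algebra      
Iris    | History      
Chris   | Discrete Math
George  | Databases    
Ivan    | Calculus     
Grace   | Discrete Math


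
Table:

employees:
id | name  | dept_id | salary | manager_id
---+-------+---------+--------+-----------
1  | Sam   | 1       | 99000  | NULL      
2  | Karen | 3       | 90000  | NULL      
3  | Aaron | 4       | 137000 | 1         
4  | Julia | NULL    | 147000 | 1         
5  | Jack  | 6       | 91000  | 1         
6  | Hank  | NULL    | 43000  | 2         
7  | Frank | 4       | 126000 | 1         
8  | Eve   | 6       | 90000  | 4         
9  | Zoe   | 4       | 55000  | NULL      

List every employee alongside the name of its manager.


This is a self-join: employees is joined to a second copy of itself, matching each row's manager_id to another row's id. Use LEFT JOIN so rows with manager_id=NULL are kept.
  - employee 1 (Sam): manager_id=NULL -> NULL
  - employee 2 (Karen): manager_id=NULL -> NULL
  - employee 3 (Aaron): manager_id=1 -> Sam
  - employee 4 (Julia): manager_id=1 -> Sam
  - employee 5 (Jack): manager_id=1 -> Sam
  - employee 6 (Hank): manager_id=2 -> Karen
  - employee 7 (Frank): manager_id=1 -> Sam
  - employee 8 (Eve): manager_id=4 -> Julia
  - employee 9 (Zoe): manager_id=NULL -> NULL

SQL:
SELECT a.name AS item, b.name AS manager
FROM employees a
LEFT JOIN employees b ON a.manager_id = b.id

Result:
item  | manager
------+--------
Sam   | NULL   
Karen | NULL   
Aaron | Sam    
Julia | Sam    
Jack  | Sam    
Hank  | Karen  
Frank | Sam    
Eve   | Julia  
Zoe   | NULL   


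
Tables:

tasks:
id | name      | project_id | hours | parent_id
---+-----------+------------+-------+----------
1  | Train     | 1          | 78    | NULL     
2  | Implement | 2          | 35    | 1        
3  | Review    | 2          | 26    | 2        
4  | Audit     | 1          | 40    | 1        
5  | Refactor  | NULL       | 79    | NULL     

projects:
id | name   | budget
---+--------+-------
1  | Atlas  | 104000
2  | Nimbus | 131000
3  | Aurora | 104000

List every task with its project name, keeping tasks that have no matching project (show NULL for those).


LEFT JOIN keeps every row from tasks (the left table); where project_id has no match in projects, the project columns become NULL. Walk through each task:
  - task 1 (Train): project_id=1 -> matches Atlas
  - task 2 (Implement): project_id=2 -> matches Nimbus
  - task 3 (Review): project_id=2 -> matches Nimbus
  - task 4 (Audit): project_id=1 -> matches Atlas
  - task 5 (Refactor): project_id=NULL, no match -> kept with NULL
All 5 rows appear; 1 has NULL project.

SQL:
SELECT a.name, b.name AS project
FROM tasks a
LEFT JOIN projects b ON a.project_id = b.id

Result:
name      | project
----------+--------
Train     | Atlas  
Implement | Nimbus 
Review    | Nimbus 
Audit     | Atlas  
Refactor  | NULL   


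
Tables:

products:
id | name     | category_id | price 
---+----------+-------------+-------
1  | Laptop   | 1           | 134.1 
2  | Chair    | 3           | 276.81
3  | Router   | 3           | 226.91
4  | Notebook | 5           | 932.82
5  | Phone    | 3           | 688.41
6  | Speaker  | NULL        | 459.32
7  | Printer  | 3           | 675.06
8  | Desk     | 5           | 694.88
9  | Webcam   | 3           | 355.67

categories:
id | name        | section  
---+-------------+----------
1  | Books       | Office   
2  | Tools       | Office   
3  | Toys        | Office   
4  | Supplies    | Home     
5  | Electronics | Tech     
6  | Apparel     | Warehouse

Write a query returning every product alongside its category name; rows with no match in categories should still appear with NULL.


LEFT JOIN keeps every row from products (the left table); where category_id has no match in categories, the category columns become NULL. Walk through each product:
  - product 1 (Laptop): category_id=1 -> matches Books
  - product 2 (Chair): category_id=3 -> matches Toys
  - product 3 (Router): category_id=3 -> matches Toys
  - product 4 (Notebook): category_id=5 -> matches Electronics
  - product 5 (Phone): category_id=3 -> matches Toys
  - product 6 (Speaker): category_id=NULL, no match -> kept with NULL
  - product 7 (Printer): category_id=3 -> matches Toys
  - product 8 (Desk): category_id=5 -> matches Electronics
  - product 9 (Webcam): category_id=3 -> matches Toys
All 9 rows appear; 1 has NULL category.

SQL:
SELECT a.name, b.name AS category
FROM products a
LEFT JOIN categories b ON a.category_id = b.id

Result:
name     | category   
---------+------------
Laptop   | Books      
Chair    | Toys       
Router   | Toys       
Notebook | Electronics
Phone    | Toys       
Speaker  | NULL       
Printer  | Toys       
Desk     | Electronics
Webcam   | Toys       
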